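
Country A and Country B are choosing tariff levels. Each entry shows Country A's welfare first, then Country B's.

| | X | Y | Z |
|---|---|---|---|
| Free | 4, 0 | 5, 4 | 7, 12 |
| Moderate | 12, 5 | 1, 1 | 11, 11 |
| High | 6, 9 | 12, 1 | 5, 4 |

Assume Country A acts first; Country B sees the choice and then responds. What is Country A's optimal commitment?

Moderate

Work backward from Country B's decision.
- Free: Country B compares 0, 4, 12 and picks Z; Country A would get 7.
- Moderate: Country B compares 5, 1, 11 and picks Z; Country A would get 11.
- High: Country B compares 9, 1, 4 and picks X; Country A would get 6.
Country A's induced payoffs are 7, 11, 6, so Country A commits to Moderate. Subgame-perfect outcome: (Moderate, Z) with payoffs (11, 11).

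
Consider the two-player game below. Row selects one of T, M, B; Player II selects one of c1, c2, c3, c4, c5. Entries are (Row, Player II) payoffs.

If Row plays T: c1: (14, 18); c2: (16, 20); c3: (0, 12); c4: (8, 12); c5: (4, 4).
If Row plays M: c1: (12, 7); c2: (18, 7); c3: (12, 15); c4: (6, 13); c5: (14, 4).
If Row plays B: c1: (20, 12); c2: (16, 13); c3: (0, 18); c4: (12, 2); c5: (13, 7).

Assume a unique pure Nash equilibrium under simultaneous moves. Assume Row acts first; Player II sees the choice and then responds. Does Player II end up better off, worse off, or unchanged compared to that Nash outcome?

better off

Backward induction with Row moving first.
- T → Player II plays c2 (best of 18, 20, 12, 12, 4); Row gets 16.
- M → Player II plays c3 (best of 7, 7, 15, 13, 4); Row gets 12.
- B → Player II plays c3 (best of 12, 13, 18, 2, 7); Row gets 0.
Maximizing over 16, 12, 0, Row chooses T. Subgame-perfect outcome: (T, c2) with payoffs (16, 20).
For the simultaneous game, intersect best replies.
Row's best replies: c1→B; c2→M; c3→M; c4→B; c5→M.
Player II's best replies: T→c2; M→c3; B→c3.
The unique mutual best reply is (M, c3), giving (12, 15).
Player II earns 20 sequentially versus 15 at the Nash outcome: better off.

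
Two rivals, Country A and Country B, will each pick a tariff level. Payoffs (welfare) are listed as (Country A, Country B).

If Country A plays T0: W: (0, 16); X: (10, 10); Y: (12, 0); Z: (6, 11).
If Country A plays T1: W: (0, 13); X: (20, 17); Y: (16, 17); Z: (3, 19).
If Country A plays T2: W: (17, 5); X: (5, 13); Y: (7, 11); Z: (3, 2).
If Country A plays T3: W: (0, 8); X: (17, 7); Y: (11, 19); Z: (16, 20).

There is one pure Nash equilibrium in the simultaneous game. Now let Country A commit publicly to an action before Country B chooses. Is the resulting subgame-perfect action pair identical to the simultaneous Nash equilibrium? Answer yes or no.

yes

Solve by backward induction (Country A leads).
- T0: BR = W, leader payoff 0.
- T1: BR = Z, leader payoff 3.
- T2: BR = X, leader payoff 5.
- T3: BR = Z, leader payoff 16.
Country A's induced payoffs are 0, 3, 5, 16, so Country A commits to T3. Subgame-perfect outcome: (T3, Z) with payoffs (16, 20).
Under simultaneous play:
Country A's best replies: W→T2; X→T1; Y→T1; Z→T3.
Country B's best replies: T0→W; T1→Z; T2→X; T3→Z.
Only (T3, Z) has each player best-responding; Nash payoffs (16, 20).
Sequential outcome (T3, Z) coincides with the Nash profile (T3, Z).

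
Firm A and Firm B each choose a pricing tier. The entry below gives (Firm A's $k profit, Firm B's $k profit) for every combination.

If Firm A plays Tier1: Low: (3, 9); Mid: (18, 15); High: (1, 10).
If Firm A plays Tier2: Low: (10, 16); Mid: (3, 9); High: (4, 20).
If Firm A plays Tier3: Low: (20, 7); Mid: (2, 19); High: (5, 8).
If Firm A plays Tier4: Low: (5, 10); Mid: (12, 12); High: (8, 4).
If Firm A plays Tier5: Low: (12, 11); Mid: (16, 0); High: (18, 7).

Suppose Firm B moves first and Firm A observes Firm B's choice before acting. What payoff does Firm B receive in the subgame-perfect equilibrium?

15

Work backward from Firm A's decision.
- Low: BR = Tier3, leader payoff 7.
- Mid: BR = Tier1, leader payoff 15.
- High: BR = Tier5, leader payoff 7.
Firm B's induced payoffs are 7, 15, 7, so Firm B commits to Mid. Subgame-perfect outcome: (Tier1, Mid) with payoffs (18, 15).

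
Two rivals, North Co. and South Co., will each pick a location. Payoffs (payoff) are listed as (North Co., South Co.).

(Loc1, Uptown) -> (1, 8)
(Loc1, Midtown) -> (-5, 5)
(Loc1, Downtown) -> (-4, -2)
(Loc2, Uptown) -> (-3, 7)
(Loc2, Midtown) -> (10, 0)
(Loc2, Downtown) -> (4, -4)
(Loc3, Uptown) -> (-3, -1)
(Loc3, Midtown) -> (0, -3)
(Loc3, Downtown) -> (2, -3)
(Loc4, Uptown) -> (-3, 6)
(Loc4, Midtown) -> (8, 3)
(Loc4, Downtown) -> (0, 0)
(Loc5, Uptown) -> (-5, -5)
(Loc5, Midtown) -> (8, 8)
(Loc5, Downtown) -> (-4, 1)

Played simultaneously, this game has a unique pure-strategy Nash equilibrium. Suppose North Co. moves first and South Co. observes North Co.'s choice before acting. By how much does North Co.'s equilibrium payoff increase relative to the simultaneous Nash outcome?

Backward induction with North Co. moving first.
- Loc1: South Co. compares 8, 5, -2 and picks Uptown; North Co. would get 1.
- Loc2: South Co. compares 7, 0, -4 and picks Uptown; North Co. would get -3.
- Loc3: South Co. compares -1, -3, -3 and picks Uptown; North Co. would get -3.
- Loc4: South Co. compares 6, 3, 0 and picks Uptown; North Co. would get -3.
- Loc5: South Co. compares -5, 8, 1 and picks Midtown; North Co. would get 8.
Maximizing over 1, -3, -3, -3, 8, North Co. chooses Loc5. Subgame-perfect outcome: (Loc5, Midtown) with payoffs (8, 8).
Now find the simultaneous Nash equilibrium.
North Co.'s best replies: Uptown→Loc1; Midtown→Loc2; Downtown→Loc2.
South Co.'s best replies: Loc1→Uptown; Loc2→Uptown; Loc3→Uptown; Loc4→Uptown; Loc5→Midtown.
Only (Loc1, Uptown) has each player best-responding; Nash payoffs (1, 8).
North Co.'s commitment gain: 8 − 1 = 7.

7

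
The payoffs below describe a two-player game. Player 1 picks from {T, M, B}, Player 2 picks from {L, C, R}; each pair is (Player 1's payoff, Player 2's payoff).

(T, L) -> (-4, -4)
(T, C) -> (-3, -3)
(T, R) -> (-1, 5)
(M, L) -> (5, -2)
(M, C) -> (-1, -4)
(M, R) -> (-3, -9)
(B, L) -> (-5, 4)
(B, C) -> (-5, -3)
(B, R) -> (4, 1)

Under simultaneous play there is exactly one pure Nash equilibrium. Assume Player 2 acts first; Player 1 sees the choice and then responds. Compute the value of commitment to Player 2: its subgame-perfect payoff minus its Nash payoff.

Work backward from Player 1's decision.
- L: Player 1 compares -4, 5, -5 and picks M; Player 2 would get -2.
- C: Player 1 compares -3, -1, -5 and picks M; Player 2 would get -4.
- R: Player 1 compares -1, -3, 4 and picks B; Player 2 would get 1.
Among -2, -4, 1, the best is 1 at R. Subgame-perfect outcome: (B, R) with payoffs (4, 1).
Under simultaneous play:
Player 1's best replies: L→M; C→M; R→B.
Player 2's best replies: T→R; M→L; B→L.
The unique mutual best reply is (M, L), giving (5, -2).
Player 2's commitment gain: 1 − -2 = 3.

3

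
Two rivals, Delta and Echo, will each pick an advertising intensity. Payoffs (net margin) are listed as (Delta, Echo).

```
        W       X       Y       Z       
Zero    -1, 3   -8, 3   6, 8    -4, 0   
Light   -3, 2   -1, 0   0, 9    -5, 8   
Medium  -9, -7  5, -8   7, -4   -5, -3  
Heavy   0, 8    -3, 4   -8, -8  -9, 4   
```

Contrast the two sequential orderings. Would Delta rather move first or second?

first

If Delta leads: Echo's best replies are Zero→Y, Light→Y, Medium→Z, Heavy→W; Delta's induced payoffs 6, 0, -5, 0; outcome (Zero, Y), payoffs (6, 8).
If Echo leads: Delta's best replies are W→Heavy, X→Medium, Y→Medium, Z→Zero; Echo's induced payoffs 8, -8, -4, 0; outcome (Heavy, W), payoffs (0, 8).
Delta gets 6 moving first and 0 moving second, so Delta prefers to move first.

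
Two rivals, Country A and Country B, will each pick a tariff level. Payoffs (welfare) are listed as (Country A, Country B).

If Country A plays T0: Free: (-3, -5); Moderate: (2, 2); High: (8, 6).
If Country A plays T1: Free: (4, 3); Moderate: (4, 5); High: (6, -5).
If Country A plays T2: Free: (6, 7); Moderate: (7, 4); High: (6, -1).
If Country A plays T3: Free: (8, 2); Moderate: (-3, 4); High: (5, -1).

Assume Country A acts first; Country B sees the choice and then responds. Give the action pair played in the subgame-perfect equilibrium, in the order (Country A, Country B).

Solve by backward induction (Country A leads).
- T0 → Country B plays High (best of -5, 2, 6); Country A gets 8.
- T1 → Country B plays Moderate (best of 3, 5, -5); Country A gets 4.
- T2 → Country B plays Free (best of 7, 4, -1); Country A gets 6.
- T3 → Country B plays Moderate (best of 2, 4, -1); Country A gets -3.
Maximizing over 8, 4, 6, -3, Country A chooses T0. Subgame-perfect outcome: (T0, High) with payoffs (8, 6).

(T0, High)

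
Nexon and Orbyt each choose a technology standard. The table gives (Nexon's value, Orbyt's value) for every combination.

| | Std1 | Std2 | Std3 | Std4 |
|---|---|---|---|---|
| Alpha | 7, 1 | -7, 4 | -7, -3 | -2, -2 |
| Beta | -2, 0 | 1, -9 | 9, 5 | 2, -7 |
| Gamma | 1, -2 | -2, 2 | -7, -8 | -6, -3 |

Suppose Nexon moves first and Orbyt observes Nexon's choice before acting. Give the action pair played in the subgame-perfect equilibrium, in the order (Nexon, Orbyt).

Orbyt best-responds to each possible Nexon move:
- Alpha → Orbyt plays Std2 (best of 1, 4, -3, -2); Nexon gets -7.
- Beta → Orbyt plays Std3 (best of 0, -9, 5, -7); Nexon gets 9.
- Gamma → Orbyt plays Std2 (best of -2, 2, -8, -3); Nexon gets -2.
Among -7, 9, -2, the best is 9 at Beta. Subgame-perfect outcome: (Beta, Std3) with payoffs (9, 5).

(Beta, Std3)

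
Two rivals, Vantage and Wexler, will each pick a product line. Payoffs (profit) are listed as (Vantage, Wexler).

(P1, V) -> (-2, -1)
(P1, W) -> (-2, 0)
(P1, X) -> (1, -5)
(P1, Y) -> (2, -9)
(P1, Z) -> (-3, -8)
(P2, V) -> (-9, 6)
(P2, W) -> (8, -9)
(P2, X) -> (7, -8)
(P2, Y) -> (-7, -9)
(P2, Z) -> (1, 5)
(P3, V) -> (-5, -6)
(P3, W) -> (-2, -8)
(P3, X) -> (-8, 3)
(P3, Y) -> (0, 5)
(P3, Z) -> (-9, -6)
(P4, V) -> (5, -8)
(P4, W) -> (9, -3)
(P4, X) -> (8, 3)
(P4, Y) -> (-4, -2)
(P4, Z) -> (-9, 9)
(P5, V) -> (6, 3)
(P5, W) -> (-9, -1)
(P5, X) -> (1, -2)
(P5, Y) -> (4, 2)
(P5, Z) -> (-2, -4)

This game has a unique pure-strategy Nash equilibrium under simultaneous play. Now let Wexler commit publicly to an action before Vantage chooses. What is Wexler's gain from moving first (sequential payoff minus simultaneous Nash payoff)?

Backward induction with Wexler moving first.
- V: BR = P5, leader payoff 3.
- W: BR = P4, leader payoff -3.
- X: BR = P4, leader payoff 3.
- Y: BR = P5, leader payoff 2.
- Z: BR = P2, leader payoff 5.
Among 3, -3, 3, 2, 5, the best is 5 at Z. Subgame-perfect outcome: (P2, Z) with payoffs (1, 5).
For the simultaneous game, intersect best replies.
Vantage's best replies: V→P5; W→P4; X→P4; Y→P5; Z→P2.
Wexler's best replies: P1→W; P2→V; P3→Y; P4→Z; P5→V.
Only (P5, V) has each player best-responding; Nash payoffs (6, 3).
Wexler's commitment gain: 5 − 3 = 2.

2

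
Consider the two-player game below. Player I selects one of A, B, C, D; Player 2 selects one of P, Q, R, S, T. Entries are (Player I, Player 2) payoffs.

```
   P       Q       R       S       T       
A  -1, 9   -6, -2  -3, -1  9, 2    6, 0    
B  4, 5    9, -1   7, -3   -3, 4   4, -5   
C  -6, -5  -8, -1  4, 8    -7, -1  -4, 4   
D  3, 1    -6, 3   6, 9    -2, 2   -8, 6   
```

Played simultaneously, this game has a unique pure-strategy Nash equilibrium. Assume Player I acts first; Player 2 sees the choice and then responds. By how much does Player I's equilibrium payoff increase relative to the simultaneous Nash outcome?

Work backward from Player 2's decision.
- A: BR = P, leader payoff -1.
- B: BR = P, leader payoff 4.
- C: BR = R, leader payoff 4.
- D: BR = R, leader payoff 6.
Player I's induced payoffs are -1, 4, 4, 6, so Player I commits to D. Subgame-perfect outcome: (D, R) with payoffs (6, 9).
Now find the simultaneous Nash equilibrium.
Player I's best replies: P→B; Q→B; R→B; S→A; T→A.
Player 2's best replies: A→P; B→P; C→R; D→R.
Only (B, P) has each player best-responding; Nash payoffs (4, 5).
Player I's commitment gain: 6 − 4 = 2.

2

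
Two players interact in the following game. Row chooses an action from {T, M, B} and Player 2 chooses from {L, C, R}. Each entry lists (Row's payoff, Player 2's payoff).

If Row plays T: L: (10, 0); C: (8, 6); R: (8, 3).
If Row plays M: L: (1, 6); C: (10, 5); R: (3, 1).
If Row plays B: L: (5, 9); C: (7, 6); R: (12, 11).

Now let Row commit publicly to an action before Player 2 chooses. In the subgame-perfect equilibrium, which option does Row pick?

B

Work backward from Player 2's decision.
- T: BR = C, leader payoff 8.
- M: BR = L, leader payoff 1.
- B: BR = R, leader payoff 12.
Maximizing over 8, 1, 12, Row chooses B. Subgame-perfect outcome: (B, R) with payoffs (12, 11).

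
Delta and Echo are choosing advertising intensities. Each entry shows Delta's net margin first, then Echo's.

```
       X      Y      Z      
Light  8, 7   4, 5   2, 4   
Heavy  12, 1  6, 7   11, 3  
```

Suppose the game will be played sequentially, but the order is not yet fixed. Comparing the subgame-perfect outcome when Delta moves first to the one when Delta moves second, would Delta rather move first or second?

first

If Delta leads: Echo's best replies are Light→X, Heavy→Y; Delta's induced payoffs 8, 6; outcome (Light, X), payoffs (8, 7).
If Echo leads: Delta's best replies are X→Heavy, Y→Heavy, Z→Heavy; Echo's induced payoffs 1, 7, 3; outcome (Heavy, Y), payoffs (6, 7).
Delta gets 8 moving first and 6 moving second, so Delta prefers to move first.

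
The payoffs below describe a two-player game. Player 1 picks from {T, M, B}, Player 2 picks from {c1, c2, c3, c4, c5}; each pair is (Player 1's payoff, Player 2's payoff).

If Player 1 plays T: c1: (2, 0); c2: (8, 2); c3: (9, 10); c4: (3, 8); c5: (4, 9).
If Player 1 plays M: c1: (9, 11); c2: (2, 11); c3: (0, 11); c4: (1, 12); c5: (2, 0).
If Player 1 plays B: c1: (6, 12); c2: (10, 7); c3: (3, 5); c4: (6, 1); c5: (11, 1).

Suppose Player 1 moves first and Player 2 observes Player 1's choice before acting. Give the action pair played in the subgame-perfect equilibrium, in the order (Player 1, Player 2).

(T, c3)

Backward induction with Player 1 moving first.
- T → Player 2 plays c3 (best of 0, 2, 10, 8, 9); Player 1 gets 9.
- M → Player 2 plays c4 (best of 11, 11, 11, 12, 0); Player 1 gets 1.
- B → Player 2 plays c1 (best of 12, 7, 5, 1, 1); Player 1 gets 6.
Maximizing over 9, 1, 6, Player 1 chooses T. Subgame-perfect outcome: (T, c3) with payoffs (9, 10).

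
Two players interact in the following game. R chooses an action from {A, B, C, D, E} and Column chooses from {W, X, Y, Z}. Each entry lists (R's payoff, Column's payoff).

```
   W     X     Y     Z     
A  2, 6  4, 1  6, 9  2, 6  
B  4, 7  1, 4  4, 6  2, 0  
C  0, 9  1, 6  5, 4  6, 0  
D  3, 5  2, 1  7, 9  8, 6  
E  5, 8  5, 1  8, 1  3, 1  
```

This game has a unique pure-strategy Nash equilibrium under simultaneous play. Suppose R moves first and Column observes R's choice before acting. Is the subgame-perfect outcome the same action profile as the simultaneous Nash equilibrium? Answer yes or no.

no

Solve by backward induction (R leads).
- A → Column plays Y (best of 6, 1, 9, 6); R gets 6.
- B → Column plays W (best of 7, 4, 6, 0); R gets 4.
- C → Column plays W (best of 9, 6, 4, 0); R gets 0.
- D → Column plays Y (best of 5, 1, 9, 6); R gets 7.
- E → Column plays W (best of 8, 1, 1, 1); R gets 5.
R's induced payoffs are 6, 4, 0, 7, 5, so R commits to D. Subgame-perfect outcome: (D, Y) with payoffs (7, 9).
Now find the simultaneous Nash equilibrium.
R's best replies: W→E; X→E; Y→E; Z→D.
Column's best replies: A→Y; B→W; C→W; D→Y; E→W.
Only (E, W) has each player best-responding; Nash payoffs (5, 8).
Sequential outcome (D, Y) differs from the Nash profile (E, W).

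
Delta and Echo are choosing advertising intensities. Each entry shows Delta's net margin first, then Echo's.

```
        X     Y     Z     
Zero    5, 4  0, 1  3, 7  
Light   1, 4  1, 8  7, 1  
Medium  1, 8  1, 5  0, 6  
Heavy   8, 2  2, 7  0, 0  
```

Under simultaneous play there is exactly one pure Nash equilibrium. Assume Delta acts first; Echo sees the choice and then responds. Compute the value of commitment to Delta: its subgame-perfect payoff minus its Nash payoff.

Echo best-responds to each possible Delta move:
- Zero → Echo plays Z (best of 4, 1, 7); Delta gets 3.
- Light → Echo plays Y (best of 4, 8, 1); Delta gets 1.
- Medium → Echo plays X (best of 8, 5, 6); Delta gets 1.
- Heavy → Echo plays Y (best of 2, 7, 0); Delta gets 2.
Maximizing over 3, 1, 1, 2, Delta chooses Zero. Subgame-perfect outcome: (Zero, Z) with payoffs (3, 7).
Under simultaneous play:
Delta's best replies: X→Heavy; Y→Heavy; Z→Light.
Echo's best replies: Zero→Z; Light→Y; Medium→X; Heavy→Y.
Only (Heavy, Y) has each player best-responding; Nash payoffs (2, 7).
Delta's commitment gain: 3 − 2 = 1.

1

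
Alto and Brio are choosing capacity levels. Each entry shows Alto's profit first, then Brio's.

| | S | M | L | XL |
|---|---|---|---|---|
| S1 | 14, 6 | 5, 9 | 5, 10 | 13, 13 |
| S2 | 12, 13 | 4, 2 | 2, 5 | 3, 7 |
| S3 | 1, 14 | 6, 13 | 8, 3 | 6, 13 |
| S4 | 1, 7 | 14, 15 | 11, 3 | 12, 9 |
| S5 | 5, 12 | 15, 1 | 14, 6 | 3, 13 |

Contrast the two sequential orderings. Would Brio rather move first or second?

second

If Alto leads: Brio's best replies are S1→XL, S2→S, S3→S, S4→M, S5→XL; Alto's induced payoffs 13, 12, 1, 14, 3; outcome (S4, M), payoffs (14, 15).
If Brio leads: Alto's best replies are S→S1, M→S5, L→S5, XL→S1; Brio's induced payoffs 6, 1, 6, 13; outcome (S1, XL), payoffs (13, 13).
Brio gets 13 moving first and 15 moving second, so Brio prefers to move second.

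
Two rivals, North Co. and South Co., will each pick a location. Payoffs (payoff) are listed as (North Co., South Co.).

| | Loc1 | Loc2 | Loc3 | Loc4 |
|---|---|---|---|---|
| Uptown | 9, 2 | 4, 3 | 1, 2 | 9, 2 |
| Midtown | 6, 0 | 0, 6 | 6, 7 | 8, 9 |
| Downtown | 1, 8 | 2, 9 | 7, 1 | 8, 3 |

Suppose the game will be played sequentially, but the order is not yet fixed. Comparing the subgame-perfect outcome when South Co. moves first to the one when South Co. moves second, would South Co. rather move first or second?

If North Co. leads: South Co.'s best replies are Uptown→Loc2, Midtown→Loc4, Downtown→Loc2; North Co.'s induced payoffs 4, 8, 2; outcome (Midtown, Loc4), payoffs (8, 9).
If South Co. leads: North Co.'s best replies are Loc1→Uptown, Loc2→Uptown, Loc3→Downtown, Loc4→Uptown; South Co.'s induced payoffs 2, 3, 1, 2; outcome (Uptown, Loc2), payoffs (4, 3).
South Co. gets 3 moving first and 9 moving second, so South Co. prefers to move second.

second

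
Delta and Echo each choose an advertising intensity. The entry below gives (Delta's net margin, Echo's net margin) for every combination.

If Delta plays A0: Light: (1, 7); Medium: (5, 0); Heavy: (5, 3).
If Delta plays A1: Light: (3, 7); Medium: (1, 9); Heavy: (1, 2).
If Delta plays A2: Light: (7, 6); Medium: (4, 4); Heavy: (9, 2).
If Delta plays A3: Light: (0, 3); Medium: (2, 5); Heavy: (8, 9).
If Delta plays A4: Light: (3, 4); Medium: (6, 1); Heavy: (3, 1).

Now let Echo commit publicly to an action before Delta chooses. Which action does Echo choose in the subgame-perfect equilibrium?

Work backward from Delta's decision.
- Light: BR = A2, leader payoff 6.
- Medium: BR = A4, leader payoff 1.
- Heavy: BR = A2, leader payoff 2.
Among 6, 1, 2, the best is 6 at Light. Subgame-perfect outcome: (A2, Light) with payoffs (7, 6).

Light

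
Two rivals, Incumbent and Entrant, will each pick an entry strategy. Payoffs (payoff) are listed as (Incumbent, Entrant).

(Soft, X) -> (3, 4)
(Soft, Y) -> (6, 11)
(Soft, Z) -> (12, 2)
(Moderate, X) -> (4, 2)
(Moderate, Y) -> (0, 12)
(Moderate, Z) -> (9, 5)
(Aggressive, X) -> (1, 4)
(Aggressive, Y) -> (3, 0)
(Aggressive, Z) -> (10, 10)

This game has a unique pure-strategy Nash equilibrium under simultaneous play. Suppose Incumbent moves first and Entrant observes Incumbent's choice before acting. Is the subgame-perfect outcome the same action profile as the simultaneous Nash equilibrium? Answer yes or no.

Backward induction with Incumbent moving first.
- Soft: Entrant compares 4, 11, 2 and picks Y; Incumbent would get 6.
- Moderate: Entrant compares 2, 12, 5 and picks Y; Incumbent would get 0.
- Aggressive: Entrant compares 4, 0, 10 and picks Z; Incumbent would get 10.
Maximizing over 6, 0, 10, Incumbent chooses Aggressive. Subgame-perfect outcome: (Aggressive, Z) with payoffs (10, 10).
Under simultaneous play:
Incumbent's best replies: X→Moderate; Y→Soft; Z→Soft.
Entrant's best replies: Soft→Y; Moderate→Y; Aggressive→Z.
The unique mutual best reply is (Soft, Y), giving (6, 11).
Sequential outcome (Aggressive, Z) differs from the Nash profile (Soft, Y).

no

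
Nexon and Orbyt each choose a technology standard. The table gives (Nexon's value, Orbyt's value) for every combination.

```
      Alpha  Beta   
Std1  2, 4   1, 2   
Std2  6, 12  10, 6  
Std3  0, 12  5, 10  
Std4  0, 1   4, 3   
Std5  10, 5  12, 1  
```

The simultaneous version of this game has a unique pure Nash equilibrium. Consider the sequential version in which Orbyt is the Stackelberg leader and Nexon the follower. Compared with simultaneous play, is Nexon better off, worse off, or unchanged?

unchanged

Work backward from Nexon's decision.
- Alpha: Nexon compares 2, 6, 0, 0, 10 and picks Std5; Orbyt would get 5.
- Beta: Nexon compares 1, 10, 5, 4, 12 and picks Std5; Orbyt would get 1.
Among 5, 1, the best is 5 at Alpha. Subgame-perfect outcome: (Std5, Alpha) with payoffs (10, 5).
Now find the simultaneous Nash equilibrium.
Nexon's best replies: Alpha→Std5; Beta→Std5.
Orbyt's best replies: Std1→Alpha; Std2→Alpha; Std3→Alpha; Std4→Beta; Std5→Alpha.
The unique mutual best reply is (Std5, Alpha), giving (10, 5).
Nexon earns 10 sequentially versus 10 at the Nash outcome: unchanged.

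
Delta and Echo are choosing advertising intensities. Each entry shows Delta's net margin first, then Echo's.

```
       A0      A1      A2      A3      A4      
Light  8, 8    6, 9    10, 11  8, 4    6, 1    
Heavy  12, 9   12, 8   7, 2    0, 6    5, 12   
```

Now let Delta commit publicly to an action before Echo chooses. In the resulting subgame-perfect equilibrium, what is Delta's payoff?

Solve by backward induction (Delta leads).
- Light: BR = A2, leader payoff 10.
- Heavy: BR = A4, leader payoff 5.
Delta's induced payoffs are 10, 5, so Delta commits to Light. Subgame-perfect outcome: (Light, A2) with payoffs (10, 11).

10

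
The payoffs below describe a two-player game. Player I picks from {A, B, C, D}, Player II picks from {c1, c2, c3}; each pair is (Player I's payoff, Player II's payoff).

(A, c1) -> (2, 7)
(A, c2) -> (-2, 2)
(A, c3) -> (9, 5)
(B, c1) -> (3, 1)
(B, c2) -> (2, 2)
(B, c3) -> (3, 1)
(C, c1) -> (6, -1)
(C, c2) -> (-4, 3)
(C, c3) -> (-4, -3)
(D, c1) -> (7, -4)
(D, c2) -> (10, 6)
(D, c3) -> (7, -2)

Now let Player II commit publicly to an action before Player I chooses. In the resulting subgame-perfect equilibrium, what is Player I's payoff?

10

Backward induction with Player II moving first.
- c1 → Player I plays D (best of 2, 3, 6, 7); Player II gets -4.
- c2 → Player I plays D (best of -2, 2, -4, 10); Player II gets 6.
- c3 → Player I plays A (best of 9, 3, -4, 7); Player II gets 5.
Maximizing over -4, 6, 5, Player II chooses c2. Subgame-perfect outcome: (D, c2) with payoffs (10, 6).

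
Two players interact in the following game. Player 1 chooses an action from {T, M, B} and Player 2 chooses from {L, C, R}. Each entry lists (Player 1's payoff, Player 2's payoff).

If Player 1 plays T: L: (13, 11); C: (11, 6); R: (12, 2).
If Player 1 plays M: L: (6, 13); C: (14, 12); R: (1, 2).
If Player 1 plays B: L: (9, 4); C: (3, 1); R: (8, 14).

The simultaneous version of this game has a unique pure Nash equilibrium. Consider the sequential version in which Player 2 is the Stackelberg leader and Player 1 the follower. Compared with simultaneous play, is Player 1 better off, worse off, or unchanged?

Player 1 best-responds to each possible Player 2 move:
- L: Player 1 compares 13, 6, 9 and picks T; Player 2 would get 11.
- C: Player 1 compares 11, 14, 3 and picks M; Player 2 would get 12.
- R: Player 1 compares 12, 1, 8 and picks T; Player 2 would get 2.
Among 11, 12, 2, the best is 12 at C. Subgame-perfect outcome: (M, C) with payoffs (14, 12).
For the simultaneous game, intersect best replies.
Player 1's best replies: L→T; C→M; R→T.
Player 2's best replies: T→L; M→L; B→R.
The unique mutual best reply is (T, L), giving (13, 11).
Player 1 earns 14 sequentially versus 13 at the Nash outcome: better off.

better off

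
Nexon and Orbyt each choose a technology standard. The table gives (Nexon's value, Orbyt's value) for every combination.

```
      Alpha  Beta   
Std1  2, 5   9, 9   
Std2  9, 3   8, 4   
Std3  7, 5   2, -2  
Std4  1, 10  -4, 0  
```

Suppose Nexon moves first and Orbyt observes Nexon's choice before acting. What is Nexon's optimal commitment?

Solve by backward induction (Nexon leads).
- Std1 → Orbyt plays Beta (best of 5, 9); Nexon gets 9.
- Std2 → Orbyt plays Beta (best of 3, 4); Nexon gets 8.
- Std3 → Orbyt plays Alpha (best of 5, -2); Nexon gets 7.
- Std4 → Orbyt plays Alpha (best of 10, 0); Nexon gets 1.
Nexon's induced payoffs are 9, 8, 7, 1, so Nexon commits to Std1. Subgame-perfect outcome: (Std1, Beta) with payoffs (9, 9).

Std1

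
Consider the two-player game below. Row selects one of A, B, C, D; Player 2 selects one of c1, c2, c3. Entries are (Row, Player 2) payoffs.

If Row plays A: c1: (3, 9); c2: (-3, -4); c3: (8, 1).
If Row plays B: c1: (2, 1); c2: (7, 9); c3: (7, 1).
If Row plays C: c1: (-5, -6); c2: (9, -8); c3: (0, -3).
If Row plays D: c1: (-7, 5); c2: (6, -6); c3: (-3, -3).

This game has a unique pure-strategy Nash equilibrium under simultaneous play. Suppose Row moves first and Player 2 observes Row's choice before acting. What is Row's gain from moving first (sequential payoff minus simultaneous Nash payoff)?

4

Solve by backward induction (Row leads).
- A → Player 2 plays c1 (best of 9, -4, 1); Row gets 3.
- B → Player 2 plays c2 (best of 1, 9, 1); Row gets 7.
- C → Player 2 plays c3 (best of -6, -8, -3); Row gets 0.
- D → Player 2 plays c1 (best of 5, -6, -3); Row gets -7.
Among 3, 7, 0, -7, the best is 7 at B. Subgame-perfect outcome: (B, c2) with payoffs (7, 9).
Now find the simultaneous Nash equilibrium.
Row's best replies: c1→A; c2→C; c3→A.
Player 2's best replies: A→c1; B→c2; C→c3; D→c1.
The unique mutual best reply is (A, c1), giving (3, 9).
Row's commitment gain: 7 − 3 = 4.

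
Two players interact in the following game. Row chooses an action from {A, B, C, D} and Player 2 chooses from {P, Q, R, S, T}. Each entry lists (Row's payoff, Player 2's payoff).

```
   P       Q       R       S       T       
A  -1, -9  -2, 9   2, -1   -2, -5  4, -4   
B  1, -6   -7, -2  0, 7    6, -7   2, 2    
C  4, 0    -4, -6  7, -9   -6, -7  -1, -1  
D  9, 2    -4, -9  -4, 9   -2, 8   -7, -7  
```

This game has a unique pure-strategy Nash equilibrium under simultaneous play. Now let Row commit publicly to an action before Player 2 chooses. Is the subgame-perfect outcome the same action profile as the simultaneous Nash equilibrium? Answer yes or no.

no

Player 2 best-responds to each possible Row move:
- A → Player 2 plays Q (best of -9, 9, -1, -5, -4); Row gets -2.
- B → Player 2 plays R (best of -6, -2, 7, -7, 2); Row gets 0.
- C → Player 2 plays P (best of 0, -6, -9, -7, -1); Row gets 4.
- D → Player 2 plays R (best of 2, -9, 9, 8, -7); Row gets -4.
Maximizing over -2, 0, 4, -4, Row chooses C. Subgame-perfect outcome: (C, P) with payoffs (4, 0).
For the simultaneous game, intersect best replies.
Row's best replies: P→D; Q→A; R→C; S→B; T→A.
Player 2's best replies: A→Q; B→R; C→P; D→R.
The unique mutual best reply is (A, Q), giving (-2, 9).
Sequential outcome (C, P) differs from the Nash profile (A, Q).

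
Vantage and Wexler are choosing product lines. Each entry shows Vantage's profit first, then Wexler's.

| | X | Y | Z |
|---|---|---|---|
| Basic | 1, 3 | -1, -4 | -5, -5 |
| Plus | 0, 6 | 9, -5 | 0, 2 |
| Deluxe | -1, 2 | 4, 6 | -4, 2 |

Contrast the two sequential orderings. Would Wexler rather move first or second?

second

If Vantage leads: Wexler's best replies are Basic→X, Plus→X, Deluxe→Y; Vantage's induced payoffs 1, 0, 4; outcome (Deluxe, Y), payoffs (4, 6).
If Wexler leads: Vantage's best replies are X→Basic, Y→Plus, Z→Plus; Wexler's induced payoffs 3, -5, 2; outcome (Basic, X), payoffs (1, 3).
Wexler gets 3 moving first and 6 moving second, so Wexler prefers to move second.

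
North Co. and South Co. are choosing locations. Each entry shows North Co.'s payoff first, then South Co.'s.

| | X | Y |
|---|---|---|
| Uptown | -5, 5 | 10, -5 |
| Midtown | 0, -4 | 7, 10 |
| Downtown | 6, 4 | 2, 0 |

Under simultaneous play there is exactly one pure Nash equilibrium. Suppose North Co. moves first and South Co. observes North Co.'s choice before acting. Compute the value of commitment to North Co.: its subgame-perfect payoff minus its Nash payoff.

1

Backward induction with North Co. moving first.
- Uptown: South Co. compares 5, -5 and picks X; North Co. would get -5.
- Midtown: South Co. compares -4, 10 and picks Y; North Co. would get 7.
- Downtown: South Co. compares 4, 0 and picks X; North Co. would get 6.
North Co.'s induced payoffs are -5, 7, 6, so North Co. commits to Midtown. Subgame-perfect outcome: (Midtown, Y) with payoffs (7, 10).
Under simultaneous play:
North Co.'s best replies: X→Downtown; Y→Uptown.
South Co.'s best replies: Uptown→X; Midtown→Y; Downtown→X.
The unique mutual best reply is (Downtown, X), giving (6, 4).
North Co.'s commitment gain: 7 − 6 = 1.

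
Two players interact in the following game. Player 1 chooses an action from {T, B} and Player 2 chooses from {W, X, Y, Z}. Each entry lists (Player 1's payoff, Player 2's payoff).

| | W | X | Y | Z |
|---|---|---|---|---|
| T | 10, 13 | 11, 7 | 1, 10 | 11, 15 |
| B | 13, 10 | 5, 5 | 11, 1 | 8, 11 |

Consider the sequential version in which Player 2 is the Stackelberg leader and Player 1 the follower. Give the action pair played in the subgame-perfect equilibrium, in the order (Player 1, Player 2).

Solve by backward induction (Player 2 leads).
- W: BR = B, leader payoff 10.
- X: BR = T, leader payoff 7.
- Y: BR = B, leader payoff 1.
- Z: BR = T, leader payoff 15.
Player 2's induced payoffs are 10, 7, 1, 15, so Player 2 commits to Z. Subgame-perfect outcome: (T, Z) with payoffs (11, 15).

(T, Z)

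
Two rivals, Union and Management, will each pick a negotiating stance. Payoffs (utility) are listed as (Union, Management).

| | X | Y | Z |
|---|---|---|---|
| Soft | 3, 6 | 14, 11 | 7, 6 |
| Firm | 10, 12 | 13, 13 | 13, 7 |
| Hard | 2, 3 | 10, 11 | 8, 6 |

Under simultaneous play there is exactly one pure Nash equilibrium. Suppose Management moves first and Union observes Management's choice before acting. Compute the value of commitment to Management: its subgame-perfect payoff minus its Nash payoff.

Solve by backward induction (Management leads).
- X: BR = Firm, leader payoff 12.
- Y: BR = Soft, leader payoff 11.
- Z: BR = Firm, leader payoff 7.
Maximizing over 12, 11, 7, Management chooses X. Subgame-perfect outcome: (Firm, X) with payoffs (10, 12).
Now find the simultaneous Nash equilibrium.
Union's best replies: X→Firm; Y→Soft; Z→Firm.
Management's best replies: Soft→Y; Firm→Y; Hard→Y.
The unique mutual best reply is (Soft, Y), giving (14, 11).
Management's commitment gain: 12 − 11 = 1.

1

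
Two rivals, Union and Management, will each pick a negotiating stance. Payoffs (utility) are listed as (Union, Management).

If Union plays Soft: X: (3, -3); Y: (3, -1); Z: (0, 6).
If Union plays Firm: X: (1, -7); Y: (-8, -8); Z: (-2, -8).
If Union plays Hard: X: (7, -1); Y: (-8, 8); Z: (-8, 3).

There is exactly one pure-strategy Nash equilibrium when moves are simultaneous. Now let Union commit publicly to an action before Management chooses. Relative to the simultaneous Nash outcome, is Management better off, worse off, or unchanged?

Solve by backward induction (Union leads).
- Soft → Management plays Z (best of -3, -1, 6); Union gets 0.
- Firm → Management plays X (best of -7, -8, -8); Union gets 1.
- Hard → Management plays Y (best of -1, 8, 3); Union gets -8.
Among 0, 1, -8, the best is 1 at Firm. Subgame-perfect outcome: (Firm, X) with payoffs (1, -7).
Now find the simultaneous Nash equilibrium.
Union's best replies: X→Hard; Y→Soft; Z→Soft.
Management's best replies: Soft→Z; Firm→X; Hard→Y.
The unique mutual best reply is (Soft, Z), giving (0, 6).
Management earns -7 sequentially versus 6 at the Nash outcome: worse off.

worse off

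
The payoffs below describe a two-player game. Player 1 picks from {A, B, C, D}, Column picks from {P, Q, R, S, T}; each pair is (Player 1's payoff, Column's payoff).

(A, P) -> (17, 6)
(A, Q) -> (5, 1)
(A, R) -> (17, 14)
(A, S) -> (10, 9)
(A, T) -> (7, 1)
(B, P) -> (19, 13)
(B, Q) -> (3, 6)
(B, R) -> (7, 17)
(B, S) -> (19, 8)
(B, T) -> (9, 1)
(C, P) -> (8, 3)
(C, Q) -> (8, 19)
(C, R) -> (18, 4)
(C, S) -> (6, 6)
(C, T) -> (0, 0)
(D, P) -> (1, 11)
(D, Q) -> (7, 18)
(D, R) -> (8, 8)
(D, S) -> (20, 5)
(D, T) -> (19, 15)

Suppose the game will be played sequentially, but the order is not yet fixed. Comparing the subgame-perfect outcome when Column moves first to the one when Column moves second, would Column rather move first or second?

first

If Player 1 leads: Column's best replies are A→R, B→R, C→Q, D→Q; Player 1's induced payoffs 17, 7, 8, 7; outcome (A, R), payoffs (17, 14).
If Column leads: Player 1's best replies are P→B, Q→C, R→C, S→D, T→D; Column's induced payoffs 13, 19, 4, 5, 15; outcome (C, Q), payoffs (8, 19).
Column gets 19 moving first and 14 moving second, so Column prefers to move first.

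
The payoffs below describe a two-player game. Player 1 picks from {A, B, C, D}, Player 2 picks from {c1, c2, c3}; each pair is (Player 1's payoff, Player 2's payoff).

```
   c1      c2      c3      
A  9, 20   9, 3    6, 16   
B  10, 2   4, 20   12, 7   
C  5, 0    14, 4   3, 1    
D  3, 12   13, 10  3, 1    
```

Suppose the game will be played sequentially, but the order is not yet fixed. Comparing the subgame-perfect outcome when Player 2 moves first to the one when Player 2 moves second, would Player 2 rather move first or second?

first

If Player 1 leads: Player 2's best replies are A→c1, B→c2, C→c2, D→c1; Player 1's induced payoffs 9, 4, 14, 3; outcome (C, c2), payoffs (14, 4).
If Player 2 leads: Player 1's best replies are c1→B, c2→C, c3→B; Player 2's induced payoffs 2, 4, 7; outcome (B, c3), payoffs (12, 7).
Player 2 gets 7 moving first and 4 moving second, so Player 2 prefers to move first.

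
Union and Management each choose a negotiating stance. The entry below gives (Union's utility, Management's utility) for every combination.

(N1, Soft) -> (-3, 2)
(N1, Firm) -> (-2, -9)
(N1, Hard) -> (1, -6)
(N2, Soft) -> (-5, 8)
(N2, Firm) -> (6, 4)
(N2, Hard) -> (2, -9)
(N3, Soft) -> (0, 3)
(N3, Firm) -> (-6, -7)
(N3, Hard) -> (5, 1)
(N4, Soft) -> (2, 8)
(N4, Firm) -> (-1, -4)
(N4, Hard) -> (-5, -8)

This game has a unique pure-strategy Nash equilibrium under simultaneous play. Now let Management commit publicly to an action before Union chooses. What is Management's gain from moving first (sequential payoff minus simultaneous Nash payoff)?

Work backward from Union's decision.
- Soft: BR = N4, leader payoff 8.
- Firm: BR = N2, leader payoff 4.
- Hard: BR = N3, leader payoff 1.
Maximizing over 8, 4, 1, Management chooses Soft. Subgame-perfect outcome: (N4, Soft) with payoffs (2, 8).
Now find the simultaneous Nash equilibrium.
Union's best replies: Soft→N4; Firm→N2; Hard→N3.
Management's best replies: N1→Soft; N2→Soft; N3→Soft; N4→Soft.
Only (N4, Soft) has each player best-responding; Nash payoffs (2, 8).
Management's commitment gain: 8 − 8 = 0.

0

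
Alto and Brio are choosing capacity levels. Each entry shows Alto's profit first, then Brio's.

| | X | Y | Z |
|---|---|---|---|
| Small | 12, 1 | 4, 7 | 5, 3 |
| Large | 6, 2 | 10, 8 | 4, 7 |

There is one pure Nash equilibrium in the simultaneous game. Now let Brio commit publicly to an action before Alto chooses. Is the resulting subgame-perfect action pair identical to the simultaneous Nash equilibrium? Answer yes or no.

Alto best-responds to each possible Brio move:
- X: Alto compares 12, 6 and picks Small; Brio would get 1.
- Y: Alto compares 4, 10 and picks Large; Brio would get 8.
- Z: Alto compares 5, 4 and picks Small; Brio would get 3.
Maximizing over 1, 8, 3, Brio chooses Y. Subgame-perfect outcome: (Large, Y) with payoffs (10, 8).
Under simultaneous play:
Alto's best replies: X→Small; Y→Large; Z→Small.
Brio's best replies: Small→Y; Large→Y.
Only (Large, Y) has each player best-responding; Nash payoffs (10, 8).
Sequential outcome (Large, Y) coincides with the Nash profile (Large, Y).

yes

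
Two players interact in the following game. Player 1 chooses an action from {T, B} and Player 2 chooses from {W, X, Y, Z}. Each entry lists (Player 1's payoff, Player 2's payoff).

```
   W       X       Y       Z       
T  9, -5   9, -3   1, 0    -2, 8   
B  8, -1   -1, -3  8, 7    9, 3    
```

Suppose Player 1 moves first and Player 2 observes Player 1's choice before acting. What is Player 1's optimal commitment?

B

Backward induction with Player 1 moving first.
- T → Player 2 plays Z (best of -5, -3, 0, 8); Player 1 gets -2.
- B → Player 2 plays Y (best of -1, -3, 7, 3); Player 1 gets 8.
Maximizing over -2, 8, Player 1 chooses B. Subgame-perfect outcome: (B, Y) with payoffs (8, 7).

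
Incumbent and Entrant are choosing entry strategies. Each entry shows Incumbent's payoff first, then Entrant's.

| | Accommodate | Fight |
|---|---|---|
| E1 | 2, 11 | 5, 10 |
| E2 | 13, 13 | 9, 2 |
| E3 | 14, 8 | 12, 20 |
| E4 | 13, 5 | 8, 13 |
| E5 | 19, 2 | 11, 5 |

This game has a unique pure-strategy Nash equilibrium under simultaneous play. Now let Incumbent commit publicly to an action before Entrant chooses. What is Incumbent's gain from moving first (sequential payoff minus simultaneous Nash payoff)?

1

Solve by backward induction (Incumbent leads).
- E1: BR = Accommodate, leader payoff 2.
- E2: BR = Accommodate, leader payoff 13.
- E3: BR = Fight, leader payoff 12.
- E4: BR = Fight, leader payoff 8.
- E5: BR = Fight, leader payoff 11.
Incumbent's induced payoffs are 2, 13, 12, 8, 11, so Incumbent commits to E2. Subgame-perfect outcome: (E2, Accommodate) with payoffs (13, 13).
Now find the simultaneous Nash equilibrium.
Incumbent's best replies: Accommodate→E5; Fight→E3.
Entrant's best replies: E1→Accommodate; E2→Accommodate; E3→Fight; E4→Fight; E5→Fight.
Only (E3, Fight) has each player best-responding; Nash payoffs (12, 20).
Incumbent's commitment gain: 13 − 12 = 1.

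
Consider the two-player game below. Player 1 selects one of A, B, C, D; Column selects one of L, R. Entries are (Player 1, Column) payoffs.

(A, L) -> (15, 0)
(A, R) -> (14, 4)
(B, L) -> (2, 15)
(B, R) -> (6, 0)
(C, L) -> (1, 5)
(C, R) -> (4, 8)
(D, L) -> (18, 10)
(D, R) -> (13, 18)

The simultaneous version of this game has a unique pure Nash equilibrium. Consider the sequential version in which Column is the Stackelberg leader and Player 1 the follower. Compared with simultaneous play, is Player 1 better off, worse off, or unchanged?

better off

Player 1 best-responds to each possible Column move:
- L: Player 1 compares 15, 2, 1, 18 and picks D; Column would get 10.
- R: Player 1 compares 14, 6, 4, 13 and picks A; Column would get 4.
Maximizing over 10, 4, Column chooses L. Subgame-perfect outcome: (D, L) with payoffs (18, 10).
Under simultaneous play:
Player 1's best replies: L→D; R→A.
Column's best replies: A→R; B→L; C→R; D→R.
The unique mutual best reply is (A, R), giving (14, 4).
Player 1 earns 18 sequentially versus 14 at the Nash outcome: better off.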